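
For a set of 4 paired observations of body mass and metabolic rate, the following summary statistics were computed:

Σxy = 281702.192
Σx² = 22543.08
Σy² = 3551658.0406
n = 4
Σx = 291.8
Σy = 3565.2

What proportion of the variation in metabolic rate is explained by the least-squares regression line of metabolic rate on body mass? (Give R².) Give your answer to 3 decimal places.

0.995

Sxx = Σx² − (Σx)²/n = 22543.08 − 21286.81 = 1256.27
Sxy = Σxy − (Σx)(Σy)/n = 281702.192 − 260081.34 = 21620.852
Syy = Σy² − (Σy)²/n = 3551658.0406 − 3177662.76 = 373995.2806
R² = Sxy²/(Sxx·Syy) = (21620.852)²/(1256.27·373995.2806) = 0.994939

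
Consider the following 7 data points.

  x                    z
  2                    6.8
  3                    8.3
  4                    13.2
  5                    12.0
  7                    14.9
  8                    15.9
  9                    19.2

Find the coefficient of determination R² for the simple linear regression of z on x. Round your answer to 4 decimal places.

0.9158

n = 7, Σx = 38, Σy = 90.3, Σxy = 555.6, Σx² = 248, Σy² = 1276.83
Sxx = Σx² − (Σx)²/n = 248 − 206.285714 = 41.714286
Sxy = Σxy − (Σx)(Σy)/n = 555.6 − 490.2 = 65.4
Syy = Σy² − (Σy)²/n = 1276.83 − 1164.87 = 111.96
R² = Sxy²/(Sxx·Syy) = (65.4)²/(41.714286·111.96) = 0.915815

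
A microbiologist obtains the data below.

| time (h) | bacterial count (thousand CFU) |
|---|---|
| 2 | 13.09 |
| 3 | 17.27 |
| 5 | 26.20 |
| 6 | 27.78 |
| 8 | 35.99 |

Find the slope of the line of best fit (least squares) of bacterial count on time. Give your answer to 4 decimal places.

3.7722

n = 5, Σx = 24, Σy = 120.33, Σxy = 663.59, Σx² = 138
Sxx = Σx² − (Σx)²/n = 138 − 115.2 = 22.8
Sxy = Σxy − (Σx)(Σy)/n = 663.59 − 577.584 = 86.006
b = Sxy/Sxx = 86.006/22.8 = 3.772193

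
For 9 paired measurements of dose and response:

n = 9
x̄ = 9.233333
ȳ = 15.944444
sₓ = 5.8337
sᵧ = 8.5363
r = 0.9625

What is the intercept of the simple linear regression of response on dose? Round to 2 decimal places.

2.94

b = r · sᵧ/sₓ = 0.9625 · 8.5363/5.8337 = 1.408401
a = ȳ − b·x̄ = 15.944444 − 1.408401·9.233333 = 2.940209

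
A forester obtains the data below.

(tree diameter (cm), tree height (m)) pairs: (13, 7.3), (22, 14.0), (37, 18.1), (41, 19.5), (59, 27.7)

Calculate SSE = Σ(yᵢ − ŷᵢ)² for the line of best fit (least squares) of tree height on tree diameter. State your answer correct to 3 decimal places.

n = 5, Σx = 172, Σy = 86.6, Σxy = 3506.4, Σx² = 7184, Σy² = 1724.44
Sxx = Σx² − (Σx)²/n = 7184 − 5916.8 = 1267.2
Sxy = Σxy − (Σx)(Σy)/n = 3506.4 − 2979.04 = 527.36
Syy = Σy² − (Σy)²/n = 1724.44 − 1499.912 = 224.528
b = Sxy/Sxx = 527.36/1267.2 = 0.416162
SSE = Syy − b·Sxy = 224.528 − 0.416162·527.36 = 5.061010

5.061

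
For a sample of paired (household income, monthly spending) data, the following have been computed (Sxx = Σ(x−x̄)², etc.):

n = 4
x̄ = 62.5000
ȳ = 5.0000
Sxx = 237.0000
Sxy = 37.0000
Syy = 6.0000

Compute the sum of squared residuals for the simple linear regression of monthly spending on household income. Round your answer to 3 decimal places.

0.224

b = Sxy/Sxx = 37/237 = 0.156118
SSE = Syy − b·Sxy = 6 − 0.156118·37 = 0.223629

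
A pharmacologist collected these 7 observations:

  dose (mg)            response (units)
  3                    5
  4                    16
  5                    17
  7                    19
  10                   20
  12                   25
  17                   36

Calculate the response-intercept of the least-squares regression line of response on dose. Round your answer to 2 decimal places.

n = 7, Σx = 58, Σy = 138, Σxy = 1409, Σx² = 632
Sxx = Σx² − (Σx)²/n = 632 − 480.571429 = 151.428571
Sxy = Σxy − (Σx)(Σy)/n = 1409 − 1143.428571 = 265.571429
b = Sxy/Sxx = 265.571429/151.428571 = 1.753774
a = ȳ − b·x̄ = 19.714286 − 1.753774·8.285714 = 5.183019

5.18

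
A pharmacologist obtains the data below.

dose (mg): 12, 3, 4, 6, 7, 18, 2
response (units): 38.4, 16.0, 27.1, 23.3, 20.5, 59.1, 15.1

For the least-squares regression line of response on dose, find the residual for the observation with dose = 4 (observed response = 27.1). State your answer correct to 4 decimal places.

7.5781

n = 7, Σx = 52, Σy = 199.5, Σxy = 1994.5, Σx² = 582
Sxx = Σx² − (Σx)²/n = 582 − 386.285714 = 195.714286
Sxy = Σxy − (Σx)(Σy)/n = 1994.5 − 1482 = 512.5
b = Sxy/Sxx = 512.5/195.714286 = 2.618613
a = ȳ − b·x̄ = 28.5 − 2.618613·7.428571 = 9.047445
ŷ(4) = 9.047445 + 2.618613·4 = 19.521898
residual = y − ŷ = 27.1 − 19.521898 = 7.578102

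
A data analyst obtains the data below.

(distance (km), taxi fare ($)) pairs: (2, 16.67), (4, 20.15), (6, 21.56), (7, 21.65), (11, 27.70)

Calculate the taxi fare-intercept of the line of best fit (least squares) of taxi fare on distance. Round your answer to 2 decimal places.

14.61

n = 5, Σx = 30, Σy = 107.73, Σxy = 699.55, Σx² = 226
Sxx = Σx² − (Σx)²/n = 226 − 180 = 46
Sxy = Σxy − (Σx)(Σy)/n = 699.55 − 646.38 = 53.17
b = Sxy/Sxx = 53.17/46 = 1.155870
a = ȳ − b·x̄ = 21.546 − 1.155870·6 = 14.610783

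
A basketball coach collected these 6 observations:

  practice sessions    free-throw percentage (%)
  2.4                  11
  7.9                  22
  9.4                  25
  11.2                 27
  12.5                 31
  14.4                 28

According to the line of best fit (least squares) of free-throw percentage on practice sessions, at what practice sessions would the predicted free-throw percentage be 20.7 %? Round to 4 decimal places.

7.5571

n = 6, Σx = 57.8, Σy = 144, Σxy = 1528.3, Σx² = 645.58
Sxx = Σx² − (Σx)²/n = 645.58 − 556.806667 = 88.773333
Sxy = Σxy − (Σx)(Σy)/n = 1528.3 − 1387.2 = 141.1
b = Sxy/Sxx = 141.1/88.773333 = 1.589441
a = ȳ − b·x̄ = 24 − 1.589441·9.633333 = 8.688382
Set a + b·x = 20.7: x = (20.7 − 8.688382) / 1.589441 = 7.557132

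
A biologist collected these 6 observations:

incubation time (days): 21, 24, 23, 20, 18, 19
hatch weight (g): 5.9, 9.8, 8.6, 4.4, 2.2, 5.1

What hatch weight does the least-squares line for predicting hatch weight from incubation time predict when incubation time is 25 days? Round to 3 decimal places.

10.876

n = 6, Σx = 125, Σy = 36, Σxy = 781.4, Σx² = 2631
Sxx = Σx² − (Σx)²/n = 2631 − 2604.166667 = 26.833333
Sxy = Σxy − (Σx)(Σy)/n = 781.4 − 750 = 31.4
b = Sxy/Sxx = 31.4/26.833333 = 1.170186
a = ȳ − b·x̄ = 6 − 1.170186·20.833333 = -18.378882
ŷ(25) = a + b·25 = -18.378882 + 1.170186·25 = 10.875776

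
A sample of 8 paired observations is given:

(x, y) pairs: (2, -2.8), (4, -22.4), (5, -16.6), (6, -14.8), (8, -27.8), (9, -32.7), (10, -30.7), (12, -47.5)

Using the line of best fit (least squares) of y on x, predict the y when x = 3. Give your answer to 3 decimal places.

n = 8, Σx = 56, Σy = -195.3, Σxy = -1660.7, Σx² = 470
Sxx = Σx² − (Σx)²/n = 470 − 392 = 78
Sxy = Σxy − (Σx)(Σy)/n = -1660.7 − (-1367.1) = -293.6
b = Sxy/Sxx = -293.6/78 = -3.764103
a = ȳ − b·x̄ = -24.4125 − (-3.764103)·7 = 1.936218
ŷ(3) = a + b·3 = 1.936218 + (-3.764103)·3 = -9.356090

-9.356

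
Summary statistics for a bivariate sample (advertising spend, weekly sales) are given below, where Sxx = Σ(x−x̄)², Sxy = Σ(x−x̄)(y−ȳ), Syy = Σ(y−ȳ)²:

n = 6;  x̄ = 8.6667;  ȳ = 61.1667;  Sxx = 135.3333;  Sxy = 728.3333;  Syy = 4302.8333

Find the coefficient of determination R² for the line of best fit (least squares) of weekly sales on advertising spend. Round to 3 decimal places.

R² = Sxy²/(Sxx·Syy) = (728.3333)²/(135.3333·4302.8333) = 0.910964

0.911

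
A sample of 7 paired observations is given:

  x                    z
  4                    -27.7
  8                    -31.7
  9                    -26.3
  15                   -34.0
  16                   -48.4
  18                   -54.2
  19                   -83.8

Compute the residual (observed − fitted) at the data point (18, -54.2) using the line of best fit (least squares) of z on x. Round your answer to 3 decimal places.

4.714

n = 7, Σx = 89, Σy = -306.1, Σxy = -4453.3, Σx² = 1327
Sxx = Σx² − (Σx)²/n = 1327 − 1131.571429 = 195.428571
Sxy = Σxy − (Σx)(Σy)/n = -4453.3 − (-3891.842857) = -561.457143
b = Sxy/Sxx = -561.457143/195.428571 = -2.872953
a = ȳ − b·x̄ = -43.728571 − (-2.872953)·12.714286 = -7.201023
ŷ(18) = -7.201023 + (-2.872953)·18 = -58.914181
residual = y − ŷ = -54.2 − (-58.914181) = 4.714181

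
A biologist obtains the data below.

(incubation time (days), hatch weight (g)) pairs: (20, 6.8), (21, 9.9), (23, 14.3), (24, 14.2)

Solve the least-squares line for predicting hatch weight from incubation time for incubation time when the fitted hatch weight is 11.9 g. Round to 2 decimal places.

22.31

n = 4, Σx = 88, Σy = 45.2, Σxy = 1013.6, Σx² = 1946
Sxx = Σx² − (Σx)²/n = 1946 − 1936 = 10
Sxy = Σxy − (Σx)(Σy)/n = 1013.6 − 994.4 = 19.2
b = Sxy/Sxx = 19.2/10 = 1.92
a = ȳ − b·x̄ = 11.3 − 1.92·22 = -30.94
Set a + b·x = 11.9: x = (11.9 − (-30.94)) / 1.92 = 22.3125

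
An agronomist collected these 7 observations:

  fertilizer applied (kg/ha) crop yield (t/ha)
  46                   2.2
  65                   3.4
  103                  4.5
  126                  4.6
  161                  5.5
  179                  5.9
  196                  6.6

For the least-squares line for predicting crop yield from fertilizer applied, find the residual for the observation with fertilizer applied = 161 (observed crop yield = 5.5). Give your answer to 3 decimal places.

n = 7, Σx = 876, Σy = 32.7, Σxy = 4600.5, Σx² = 129204
Sxx = Σx² − (Σx)²/n = 129204 − 109625.142857 = 19578.857143
Sxy = Σxy − (Σx)(Σy)/n = 4600.5 − 4092.171429 = 508.328571
b = Sxy/Sxx = 508.328571/19578.857143 = 0.025963
a = ȳ − b·x̄ = 4.671429 − 0.025963·125.142857 = 1.422327
ŷ(161) = 1.422327 + 0.025963·161 = 5.602393
residual = y − ŷ = 5.5 − 5.602393 = -0.102393

-0.102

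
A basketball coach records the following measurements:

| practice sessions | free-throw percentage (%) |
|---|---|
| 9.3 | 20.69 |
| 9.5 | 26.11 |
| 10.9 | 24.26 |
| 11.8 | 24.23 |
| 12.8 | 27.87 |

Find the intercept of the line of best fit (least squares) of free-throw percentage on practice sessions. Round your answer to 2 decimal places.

12.44

n = 5, Σx = 54.3, Σy = 123.16, Σxy = 1347.546, Σx² = 598.63
Sxx = Σx² − (Σx)²/n = 598.63 − 589.698 = 8.932
Sxy = Σxy − (Σx)(Σy)/n = 1347.546 − 1337.5176 = 10.0284
b = Sxy/Sxx = 10.0284/8.932 = 1.122750
a = ȳ − b·x̄ = 24.632 − 1.122750·10.86 = 12.438939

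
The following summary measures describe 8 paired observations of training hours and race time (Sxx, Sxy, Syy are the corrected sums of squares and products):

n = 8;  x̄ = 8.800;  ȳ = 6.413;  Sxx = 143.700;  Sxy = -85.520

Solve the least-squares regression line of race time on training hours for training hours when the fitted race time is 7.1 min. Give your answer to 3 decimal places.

b = Sxy/Sxx = -85.52/143.7 = -0.595129
a = ȳ − b·x̄ = 6.413 − (-0.595129)·8.8 = 11.650133
Set a + b·x = 7.1: x = (7.1 − 11.650133) / (-0.595129) = 7.645628

7.646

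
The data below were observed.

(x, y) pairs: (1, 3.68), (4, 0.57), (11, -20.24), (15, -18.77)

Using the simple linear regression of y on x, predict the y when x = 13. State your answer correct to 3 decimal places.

n = 4, Σx = 31, Σy = -34.76, Σxy = -498.23, Σx² = 363
Sxx = Σx² − (Σx)²/n = 363 − 240.25 = 122.75
Sxy = Σxy − (Σx)(Σy)/n = -498.23 − (-269.39) = -228.84
b = Sxy/Sxx = -228.84/122.75 = -1.864277
a = ȳ − b·x̄ = -8.69 − (-1.864277)·7.75 = 5.758147
ŷ(13) = a + b·13 = 5.758147 + (-1.864277)·13 = -18.477454

-18.477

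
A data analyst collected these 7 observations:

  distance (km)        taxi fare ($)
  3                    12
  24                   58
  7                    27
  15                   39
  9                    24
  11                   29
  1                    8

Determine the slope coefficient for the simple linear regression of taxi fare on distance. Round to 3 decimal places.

n = 7, Σx = 70, Σy = 197, Σxy = 2745, Σx² = 1062
Sxx = Σx² − (Σx)²/n = 1062 − 700 = 362
Sxy = Σxy − (Σx)(Σy)/n = 2745 − 1970 = 775
b = Sxy/Sxx = 775/362 = 2.140884

2.141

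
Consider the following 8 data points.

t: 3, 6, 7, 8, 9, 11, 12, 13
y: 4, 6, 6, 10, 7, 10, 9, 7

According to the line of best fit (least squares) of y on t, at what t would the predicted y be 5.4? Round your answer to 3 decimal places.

n = 8, Σx = 69, Σy = 59, Σxy = 542, Σx² = 673
Sxx = Σx² − (Σx)²/n = 673 − 595.125 = 77.875
Sxy = Σxy − (Σx)(Σy)/n = 542 − 508.875 = 33.125
b = Sxy/Sxx = 33.125/77.875 = 0.425361
a = ȳ − b·x̄ = 7.375 − 0.425361·8.625 = 3.706260
Set a + b·x = 5.4: x = (5.4 − 3.706260) / 0.425361 = 3.981887

3.982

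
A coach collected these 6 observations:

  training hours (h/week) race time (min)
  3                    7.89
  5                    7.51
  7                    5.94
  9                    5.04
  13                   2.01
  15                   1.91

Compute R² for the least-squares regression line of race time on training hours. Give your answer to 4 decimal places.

0.9750

n = 6, Σx = 52, Σy = 30.3, Σxy = 202.94, Σx² = 558, Σy² = 187.0256
Sxx = Σx² − (Σx)²/n = 558 − 450.666667 = 107.333333
Sxy = Σxy − (Σx)(Σy)/n = 202.94 − 262.6 = -59.66
Syy = Σy² − (Σy)²/n = 187.0256 − 153.015 = 34.0106
R² = Sxy²/(Sxx·Syy) = (-59.66)²/(107.333333·34.0106) = 0.975029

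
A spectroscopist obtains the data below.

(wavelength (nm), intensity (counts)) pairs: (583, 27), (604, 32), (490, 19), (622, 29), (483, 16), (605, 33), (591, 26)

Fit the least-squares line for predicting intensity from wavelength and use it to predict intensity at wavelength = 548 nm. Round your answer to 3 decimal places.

n = 7, Σx = 3978, Σy = 182, Σxy = 105476, Σx² = 2280284
Sxx = Σx² − (Σx)²/n = 2280284 − 2260640.571429 = 19643.428571
Sxy = Σxy − (Σx)(Σy)/n = 105476 − 103428 = 2048
b = Sxy/Sxx = 2048/19643.428571 = 0.104259
a = ȳ − b·x̄ = 26 − 0.104259·568.285714 = -33.248778
ŷ(548) = a + b·548 = -33.248778 + 0.104259·548 = 23.885036

23.885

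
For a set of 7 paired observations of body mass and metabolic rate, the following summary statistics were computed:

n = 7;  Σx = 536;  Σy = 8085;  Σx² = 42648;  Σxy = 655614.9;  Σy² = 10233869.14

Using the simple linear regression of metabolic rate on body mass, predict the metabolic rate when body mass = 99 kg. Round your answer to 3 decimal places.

1665.318

Sxx = Σx² − (Σx)²/n = 42648 − 41042.285714 = 1605.714286
Sxy = Σxy − (Σx)(Σy)/n = 655614.9 − 619080 = 36534.9
b = Sxy/Sxx = 36534.9/1605.714286 = 22.753052
a = ȳ − b·x̄ = 1155 − 22.753052·76.571429 = -587.233665
ŷ(99) = a + b·99 = -587.233665 + 22.753052·99 = 1665.318443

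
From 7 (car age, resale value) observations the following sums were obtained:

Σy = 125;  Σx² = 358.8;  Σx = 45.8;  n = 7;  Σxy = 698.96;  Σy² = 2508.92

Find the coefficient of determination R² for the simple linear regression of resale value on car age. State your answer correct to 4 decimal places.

Sxx = Σx² − (Σx)²/n = 358.8 − 299.662857 = 59.137143
Sxy = Σxy − (Σx)(Σy)/n = 698.96 − 817.857143 = -118.897143
Syy = Σy² − (Σy)²/n = 2508.92 − 2232.142857 = 276.777143
R² = Sxy²/(Sxx·Syy) = (-118.897143)²/(59.137143·276.777143) = 0.863679

0.8637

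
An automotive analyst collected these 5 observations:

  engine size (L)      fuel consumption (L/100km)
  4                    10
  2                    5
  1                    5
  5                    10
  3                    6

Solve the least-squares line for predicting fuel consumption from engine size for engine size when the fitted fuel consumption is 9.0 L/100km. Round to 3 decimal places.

4.200

n = 5, Σx = 15, Σy = 36, Σxy = 123, Σx² = 55
Sxx = Σx² − (Σx)²/n = 55 − 45 = 10
Sxy = Σxy − (Σx)(Σy)/n = 123 − 108 = 15
b = Sxy/Sxx = 15/10 = 1.5
a = ȳ − b·x̄ = 7.2 − 1.5·3 = 2.7
Set a + b·x = 9.0: x = (9.0 − 2.7) / 1.5 = 4.2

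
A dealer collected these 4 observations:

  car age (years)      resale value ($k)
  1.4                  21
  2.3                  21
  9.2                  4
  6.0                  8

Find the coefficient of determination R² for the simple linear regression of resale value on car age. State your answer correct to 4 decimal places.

0.9547

n = 4, Σx = 18.9, Σy = 54, Σxy = 162.5, Σx² = 127.89, Σy² = 962
Sxx = Σx² − (Σx)²/n = 127.89 − 89.3025 = 38.5875
Sxy = Σxy − (Σx)(Σy)/n = 162.5 − 255.15 = -92.65
Syy = Σy² − (Σy)²/n = 962 − 729 = 233
R² = Sxy²/(Sxx·Syy) = (-92.65)²/(38.5875·233) = 0.954747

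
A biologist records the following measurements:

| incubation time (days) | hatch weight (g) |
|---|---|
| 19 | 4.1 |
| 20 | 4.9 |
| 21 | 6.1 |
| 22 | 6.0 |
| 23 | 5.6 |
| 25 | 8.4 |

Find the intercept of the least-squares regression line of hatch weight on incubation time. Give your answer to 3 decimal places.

n = 6, Σx = 130, Σy = 35.1, Σxy = 774.8, Σx² = 2840
Sxx = Σx² − (Σx)²/n = 2840 − 2816.666667 = 23.333333
Sxy = Σxy − (Σx)(Σy)/n = 774.8 − 760.5 = 14.3
b = Sxy/Sxx = 14.3/23.333333 = 0.612857
a = ȳ − b·x̄ = 5.85 − 0.612857·21.666667 = -7.428571

-7.429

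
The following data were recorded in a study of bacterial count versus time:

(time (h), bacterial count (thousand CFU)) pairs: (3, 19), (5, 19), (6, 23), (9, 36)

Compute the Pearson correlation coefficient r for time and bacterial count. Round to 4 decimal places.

0.9309

n = 4, Σx = 23, Σy = 97, Σxy = 614, Σx² = 151, Σy² = 2547
Sxx = Σx² − (Σx)²/n = 151 − 132.25 = 18.75
Sxy = Σxy − (Σx)(Σy)/n = 614 − 557.75 = 56.25
Syy = Σy² − (Σy)²/n = 2547 − 2352.25 = 194.75
r = Sxy/√(Sxx·Syy) = 56.25/√(3651.5625) = 56.25/60.428160 = 0.930857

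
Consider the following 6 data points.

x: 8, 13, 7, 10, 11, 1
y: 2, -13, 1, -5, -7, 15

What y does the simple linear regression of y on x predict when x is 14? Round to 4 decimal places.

n = 6, Σx = 50, Σy = -7, Σxy = -258, Σx² = 504
Sxx = Σx² − (Σx)²/n = 504 − 416.666667 = 87.333333
Sxy = Σxy − (Σx)(Σy)/n = -258 − (-58.333333) = -199.666667
b = Sxy/Sxx = -199.666667/87.333333 = -2.286260
a = ȳ − b·x̄ = -1.166667 − (-2.286260)·8.333333 = 17.885496
ŷ(14) = a + b·14 = 17.885496 + (-2.286260)·14 = -14.122137

-14.1221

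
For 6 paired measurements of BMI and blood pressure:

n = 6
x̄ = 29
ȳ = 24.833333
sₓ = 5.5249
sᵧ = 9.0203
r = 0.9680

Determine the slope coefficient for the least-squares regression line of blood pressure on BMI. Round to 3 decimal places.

1.580

b = r · sᵧ/sₓ = 0.968 · 9.0203/5.5249 = 1.580418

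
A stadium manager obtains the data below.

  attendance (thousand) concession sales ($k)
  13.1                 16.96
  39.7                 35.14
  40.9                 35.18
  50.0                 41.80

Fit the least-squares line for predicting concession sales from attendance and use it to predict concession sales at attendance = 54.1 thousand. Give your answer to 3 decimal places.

44.471

n = 4, Σx = 143.7, Σy = 129.08, Σxy = 5146.096, Σx² = 5920.51
Sxx = Σx² − (Σx)²/n = 5920.51 − 5162.4225 = 758.0875
Sxy = Σxy − (Σx)(Σy)/n = 5146.096 − 4637.199 = 508.897
b = Sxy/Sxx = 508.897/758.0875 = 0.671291
a = ȳ − b·x̄ = 32.27 − 0.671291·35.925 = 8.153886
ŷ(54.1) = a + b·54.1 = 8.153886 + 0.671291·54.1 = 44.470706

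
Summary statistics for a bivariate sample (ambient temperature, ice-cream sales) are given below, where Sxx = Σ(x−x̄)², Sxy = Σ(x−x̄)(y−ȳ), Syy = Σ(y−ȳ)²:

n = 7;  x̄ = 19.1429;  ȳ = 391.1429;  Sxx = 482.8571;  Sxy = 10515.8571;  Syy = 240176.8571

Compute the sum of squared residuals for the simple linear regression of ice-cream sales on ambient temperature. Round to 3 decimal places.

b = Sxy/Sxx = 10515.8571/482.8571 = 21.778404
SSE = Syy − b·Sxy = 240176.8571 − 21.778404·10515.8571 = 11158.270550

11158.271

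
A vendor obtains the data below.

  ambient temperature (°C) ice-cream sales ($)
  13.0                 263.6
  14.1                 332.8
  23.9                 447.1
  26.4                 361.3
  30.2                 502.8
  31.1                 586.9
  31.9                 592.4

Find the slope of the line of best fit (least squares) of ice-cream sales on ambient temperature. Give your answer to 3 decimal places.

14.519

n = 7, Σx = 170.6, Σy = 3086.9, Σxy = 80678, Σx² = 4532.84
Sxx = Σx² − (Σx)²/n = 4532.84 − 4157.765714 = 375.074286
Sxy = Σxy − (Σx)(Σy)/n = 80678 − 75232.162857 = 5445.837143
b = Sxy/Sxx = 5445.837143/375.074286 = 14.519356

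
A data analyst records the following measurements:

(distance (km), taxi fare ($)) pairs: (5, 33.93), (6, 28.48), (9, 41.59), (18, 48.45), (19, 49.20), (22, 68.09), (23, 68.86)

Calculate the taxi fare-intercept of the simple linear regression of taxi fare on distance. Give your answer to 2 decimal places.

n = 7, Σx = 102, Σy = 338.6, Σxy = 5603.5, Σx² = 1840
Sxx = Σx² − (Σx)²/n = 1840 − 1486.285714 = 353.714286
Sxy = Σxy − (Σx)(Σy)/n = 5603.5 − 4933.885714 = 669.614286
b = Sxy/Sxx = 669.614286/353.714286 = 1.893094
a = ȳ − b·x̄ = 48.371429 − 1.893094·14.571429 = 20.786349

20.79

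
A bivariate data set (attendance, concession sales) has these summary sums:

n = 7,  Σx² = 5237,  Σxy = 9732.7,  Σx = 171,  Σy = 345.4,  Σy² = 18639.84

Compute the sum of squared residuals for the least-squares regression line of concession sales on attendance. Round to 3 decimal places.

14.117

Sxx = Σx² − (Σx)²/n = 5237 − 4177.285714 = 1059.714286
Sxy = Σxy − (Σx)(Σy)/n = 9732.7 − 8437.628571 = 1295.071429
Syy = Σy² − (Σy)²/n = 18639.84 − 17043.022857 = 1596.817143
b = Sxy/Sxx = 1295.071429/1059.714286 = 1.222095
SSE = Syy − b·Sxy = 1596.817143 − 1.222095·1295.071429 = 14.116949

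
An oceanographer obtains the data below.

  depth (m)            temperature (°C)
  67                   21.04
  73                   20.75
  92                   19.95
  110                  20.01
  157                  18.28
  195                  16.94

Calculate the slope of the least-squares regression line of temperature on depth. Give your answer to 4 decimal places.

n = 6, Σx = 694, Σy = 116.97, Σxy = 13134.19, Σx² = 93056
Sxx = Σx² − (Σx)²/n = 93056 − 80272.666667 = 12783.333333
Sxy = Σxy − (Σx)(Σy)/n = 13134.19 − 13529.53 = -395.34
b = Sxy/Sxx = -395.34/12783.333333 = -0.030926

-0.0309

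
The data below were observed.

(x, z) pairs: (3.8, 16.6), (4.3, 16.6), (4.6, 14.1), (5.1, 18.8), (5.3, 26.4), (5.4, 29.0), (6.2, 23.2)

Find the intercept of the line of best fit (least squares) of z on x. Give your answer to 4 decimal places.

-3.2950

n = 7, Σx = 34.7, Σy = 144.7, Σxy = 735.56, Σx² = 175.79
Sxx = Σx² − (Σx)²/n = 175.79 − 172.012857 = 3.777143
Sxy = Σxy − (Σx)(Σy)/n = 735.56 − 717.298571 = 18.261429
b = Sxy/Sxx = 18.261429/3.777143 = 4.834720
a = ȳ − b·x̄ = 20.671429 − 4.834720·4.957143 = -3.294970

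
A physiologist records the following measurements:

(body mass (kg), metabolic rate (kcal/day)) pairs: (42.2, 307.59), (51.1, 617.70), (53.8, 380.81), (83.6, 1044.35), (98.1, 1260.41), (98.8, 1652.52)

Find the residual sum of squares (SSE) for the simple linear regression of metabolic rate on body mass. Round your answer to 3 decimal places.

n = 6, Σx = 427.6, Σy = 5263.38, Σxy = 439255.203, Σx² = 33660.5, Σy² = 6031303.7952
Sxx = Σx² − (Σx)²/n = 33660.5 − 30473.626667 = 3186.873333
Sxy = Σxy − (Σx)(Σy)/n = 439255.203 − 375103.548 = 64151.655
Syy = Σy² − (Σy)²/n = 6031303.7952 − 4617194.8374 = 1414108.9578
b = Sxy/Sxx = 64151.655/3186.873333 = 20.129967
SSE = Syy − b·Sxy = 1414108.9578 − 20.129967·64151.655 = 122738.260323

122738.260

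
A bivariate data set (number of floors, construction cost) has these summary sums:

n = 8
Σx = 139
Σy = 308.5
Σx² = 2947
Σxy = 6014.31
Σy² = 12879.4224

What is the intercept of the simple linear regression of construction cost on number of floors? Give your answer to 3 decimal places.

Sxx = Σx² − (Σx)²/n = 2947 − 2415.125 = 531.875
Sxy = Σxy − (Σx)(Σy)/n = 6014.31 − 5360.1875 = 654.1225
b = Sxy/Sxx = 654.1225/531.875 = 1.229843
a = ȳ − b·x̄ = 38.5625 − 1.229843·17.375 = 17.193986

17.194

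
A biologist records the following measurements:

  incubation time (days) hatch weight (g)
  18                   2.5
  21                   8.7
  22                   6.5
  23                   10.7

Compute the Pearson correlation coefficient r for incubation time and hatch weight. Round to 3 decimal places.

n = 4, Σx = 84, Σy = 28.4, Σxy = 616.8, Σx² = 1778, Σy² = 238.68
Sxx = Σx² − (Σx)²/n = 1778 − 1764 = 14
Sxy = Σxy − (Σx)(Σy)/n = 616.8 − 596.4 = 20.4
Syy = Σy² − (Σy)²/n = 238.68 − 201.64 = 37.04
r = Sxy/√(Sxx·Syy) = 20.4/√(518.56) = 20.4/22.771913 = 0.895840

0.896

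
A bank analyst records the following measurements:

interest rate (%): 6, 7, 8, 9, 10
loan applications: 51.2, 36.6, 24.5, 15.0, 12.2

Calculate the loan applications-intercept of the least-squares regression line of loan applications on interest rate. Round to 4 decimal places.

n = 5, Σx = 40, Σy = 139.5, Σxy = 1016.4, Σx² = 330
Sxx = Σx² − (Σx)²/n = 330 − 320 = 10
Sxy = Σxy − (Σx)(Σy)/n = 1016.4 − 1116 = -99.6
b = Sxy/Sxx = -99.6/10 = -9.96
a = ȳ − b·x̄ = 27.9 − (-9.96)·8 = 107.58

107.5800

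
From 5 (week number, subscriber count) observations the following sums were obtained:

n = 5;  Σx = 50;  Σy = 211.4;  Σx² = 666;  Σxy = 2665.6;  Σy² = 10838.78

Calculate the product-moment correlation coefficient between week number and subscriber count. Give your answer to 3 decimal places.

Sxx = Σx² − (Σx)²/n = 666 − 500 = 166
Sxy = Σxy − (Σx)(Σy)/n = 2665.6 − 2114 = 551.6
Syy = Σy² − (Σy)²/n = 10838.78 − 8937.992 = 1900.788
r = Sxy/√(Sxx·Syy) = 551.6/√(315530.808) = 551.6/561.721290 = 0.981982

0.982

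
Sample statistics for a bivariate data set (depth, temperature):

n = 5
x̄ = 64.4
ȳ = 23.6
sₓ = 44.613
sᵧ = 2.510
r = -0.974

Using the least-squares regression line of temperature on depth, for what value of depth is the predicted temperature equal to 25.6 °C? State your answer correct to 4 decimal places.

b = r · sᵧ/sₓ = -0.974 · 2.51/44.613 = -0.054799
a = ȳ − b·x̄ = 23.6 − (-0.054799)·64.4 = 27.129044
Set a + b·x = 25.6: x = (25.6 − 27.129044) / (-0.054799) = 27.902867

27.9029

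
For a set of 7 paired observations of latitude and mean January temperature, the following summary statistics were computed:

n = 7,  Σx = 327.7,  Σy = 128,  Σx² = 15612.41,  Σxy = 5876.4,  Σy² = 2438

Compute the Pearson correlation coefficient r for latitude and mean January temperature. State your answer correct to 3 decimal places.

Sxx = Σx² − (Σx)²/n = 15612.41 − 15341.041429 = 271.368571
Sxy = Σxy − (Σx)(Σy)/n = 5876.4 − 5992.228571 = -115.828571
Syy = Σy² − (Σy)²/n = 2438 − 2340.571429 = 97.428571
r = Sxy/√(Sxx·Syy) = -115.828571/√(26439.052245) = -115.828571/162.600899 = -0.712349

-0.712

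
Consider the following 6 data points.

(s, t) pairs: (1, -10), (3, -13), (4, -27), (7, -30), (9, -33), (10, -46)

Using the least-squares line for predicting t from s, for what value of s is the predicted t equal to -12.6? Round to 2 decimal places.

1.72

n = 6, Σx = 34, Σy = -159, Σxy = -1124, Σx² = 256
Sxx = Σx² − (Σx)²/n = 256 − 192.666667 = 63.333333
Sxy = Σxy − (Σx)(Σy)/n = -1124 − (-901) = -223
b = Sxy/Sxx = -223/63.333333 = -3.521053
a = ȳ − b·x̄ = -26.5 − (-3.521053)·5.666667 = -6.547368
Set a + b·x = -12.6: x = (-12.6 − (-6.547368)) / (-3.521053) = 1.718984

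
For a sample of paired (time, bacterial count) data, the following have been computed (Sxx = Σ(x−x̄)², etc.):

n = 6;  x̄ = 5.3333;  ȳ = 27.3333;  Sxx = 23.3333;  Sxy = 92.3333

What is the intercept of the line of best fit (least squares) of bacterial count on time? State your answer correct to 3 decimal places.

b = Sxy/Sxx = 92.3333/23.3333 = 3.957147
a = ȳ − b·x̄ = 27.3333 − 3.957147·5.3333 = 6.228647

6.229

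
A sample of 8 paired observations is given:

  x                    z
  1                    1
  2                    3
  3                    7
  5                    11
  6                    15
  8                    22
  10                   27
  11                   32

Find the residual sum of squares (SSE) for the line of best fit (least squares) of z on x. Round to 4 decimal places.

5.6230

n = 8, Σx = 46, Σy = 118, Σxy = 971, Σx² = 360, Σy² = 2642
Sxx = Σx² − (Σx)²/n = 360 − 264.5 = 95.5
Sxy = Σxy − (Σx)(Σy)/n = 971 − 678.5 = 292.5
Syy = Σy² − (Σy)²/n = 2642 − 1740.5 = 901.5
b = Sxy/Sxx = 292.5/95.5 = 3.062827
SSE = Syy − b·Sxy = 901.5 − 3.062827·292.5 = 5.623037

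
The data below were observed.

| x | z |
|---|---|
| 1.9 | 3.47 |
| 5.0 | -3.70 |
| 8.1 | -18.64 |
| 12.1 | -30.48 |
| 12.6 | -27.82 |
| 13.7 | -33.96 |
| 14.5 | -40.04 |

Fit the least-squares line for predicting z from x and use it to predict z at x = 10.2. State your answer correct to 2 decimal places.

n = 7, Σx = 67.9, Σy = -151.17, Σxy = -1928.063, Σx² = 797.33
Sxx = Σx² − (Σx)²/n = 797.33 − 658.63 = 138.7
Sxy = Σxy − (Σx)(Σy)/n = -1928.063 − (-1466.349) = -461.714
b = Sxy/Sxx = -461.714/138.7 = -3.328868
a = ȳ − b·x̄ = -21.595714 − (-3.328868)·9.7 = 10.694306
ŷ(10.2) = a + b·10.2 = 10.694306 + (-3.328868)·10.2 = -23.260148

-23.26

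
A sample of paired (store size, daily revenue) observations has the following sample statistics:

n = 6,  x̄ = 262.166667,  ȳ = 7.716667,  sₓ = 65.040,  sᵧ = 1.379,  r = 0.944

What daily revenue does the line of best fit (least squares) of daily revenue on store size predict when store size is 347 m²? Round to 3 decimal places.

b = r · sᵧ/sₓ = 0.944 · 1.379/65.04 = 0.020015
a = ȳ − b·x̄ = 7.716667 − 0.020015·262.166667 = 2.469400
ŷ(347) = a + b·347 = 2.469400 + 0.020015·347 = 9.414607

9.415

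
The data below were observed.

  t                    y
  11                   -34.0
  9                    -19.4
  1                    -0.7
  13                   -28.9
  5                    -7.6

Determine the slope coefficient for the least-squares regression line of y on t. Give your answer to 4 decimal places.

-2.7621

n = 5, Σx = 39, Σy = -90.6, Σxy = -963, Σx² = 397
Sxx = Σx² − (Σx)²/n = 397 − 304.2 = 92.8
Sxy = Σxy − (Σx)(Σy)/n = -963 − (-706.68) = -256.32
b = Sxy/Sxx = -256.32/92.8 = -2.762069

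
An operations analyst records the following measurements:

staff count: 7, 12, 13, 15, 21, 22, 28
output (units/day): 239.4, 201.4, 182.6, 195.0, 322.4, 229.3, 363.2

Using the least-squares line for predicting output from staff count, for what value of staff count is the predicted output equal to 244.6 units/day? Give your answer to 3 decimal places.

16.428

n = 7, Σx = 118, Σy = 1733.3, Σxy = 31376, Σx² = 2296
Sxx = Σx² − (Σx)²/n = 2296 − 1989.142857 = 306.857143
Sxy = Σxy − (Σx)(Σy)/n = 31376 − 29218.485714 = 2157.514286
b = Sxy/Sxx = 2157.514286/306.857143 = 7.031006
a = ȳ − b·x̄ = 247.614286 − 7.031006·16.857143 = 129.091620
Set a + b·x = 244.6: x = (244.6 − 129.091620) / 7.031006 = 16.428430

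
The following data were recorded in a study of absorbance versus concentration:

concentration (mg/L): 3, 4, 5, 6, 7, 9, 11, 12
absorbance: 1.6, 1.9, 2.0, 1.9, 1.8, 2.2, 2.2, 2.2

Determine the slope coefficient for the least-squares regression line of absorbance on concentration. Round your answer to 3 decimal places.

0.056

n = 8, Σx = 57, Σy = 15.8, Σxy = 116.8, Σx² = 481
Sxx = Σx² − (Σx)²/n = 481 − 406.125 = 74.875
Sxy = Σxy − (Σx)(Σy)/n = 116.8 − 112.575 = 4.225
b = Sxy/Sxx = 4.225/74.875 = 0.056427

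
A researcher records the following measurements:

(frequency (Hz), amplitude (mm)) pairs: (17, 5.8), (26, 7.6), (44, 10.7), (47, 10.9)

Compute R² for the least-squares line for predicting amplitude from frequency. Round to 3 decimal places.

0.996

n = 4, Σx = 134, Σy = 35, Σxy = 1279.3, Σx² = 5110, Σy² = 324.7
Sxx = Σx² − (Σx)²/n = 5110 − 4489 = 621
Sxy = Σxy − (Σx)(Σy)/n = 1279.3 − 1172.5 = 106.8
Syy = Σy² − (Σy)²/n = 324.7 − 306.25 = 18.45
R² = Sxy²/(Sxx·Syy) = (106.8)²/(621·18.45) = 0.995530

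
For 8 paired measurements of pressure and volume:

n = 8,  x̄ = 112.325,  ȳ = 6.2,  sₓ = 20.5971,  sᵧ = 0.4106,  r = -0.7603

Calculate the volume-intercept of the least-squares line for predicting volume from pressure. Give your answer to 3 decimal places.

b = r · sᵧ/sₓ = -0.7603 · 0.4106/20.5971 = -0.015156
a = ȳ − b·x̄ = 6.2 − (-0.015156)·112.325 = 7.902450

7.902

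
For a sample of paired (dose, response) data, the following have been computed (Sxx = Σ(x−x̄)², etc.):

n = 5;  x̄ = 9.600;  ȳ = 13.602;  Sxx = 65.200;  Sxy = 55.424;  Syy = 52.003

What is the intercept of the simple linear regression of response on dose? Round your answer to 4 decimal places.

b = Sxy/Sxx = 55.424/65.2 = 0.850061
a = ȳ − b·x̄ = 13.602 − 0.850061·9.6 = 5.441411

5.4414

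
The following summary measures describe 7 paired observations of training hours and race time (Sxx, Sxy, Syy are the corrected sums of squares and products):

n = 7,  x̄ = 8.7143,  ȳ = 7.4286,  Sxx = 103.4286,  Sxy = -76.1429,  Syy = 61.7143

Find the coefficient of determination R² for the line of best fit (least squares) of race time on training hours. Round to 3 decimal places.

R² = Sxy²/(Sxx·Syy) = (-76.1429)²/(103.4286·61.7143) = 0.908306

0.908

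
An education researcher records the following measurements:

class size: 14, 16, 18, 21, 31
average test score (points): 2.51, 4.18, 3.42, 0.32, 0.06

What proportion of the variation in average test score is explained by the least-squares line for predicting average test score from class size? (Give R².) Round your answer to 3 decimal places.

0.587

n = 5, Σx = 100, Σy = 10.49, Σxy = 172.16, Σx² = 2178, Σy² = 35.5749
Sxx = Σx² − (Σx)²/n = 2178 − 2000 = 178
Sxy = Σxy − (Σx)(Σy)/n = 172.16 − 209.8 = -37.64
Syy = Σy² − (Σy)²/n = 35.5749 − 22.00802 = 13.56688
R² = Sxy²/(Sxx·Syy) = (-37.64)²/(178·13.56688) = 0.586677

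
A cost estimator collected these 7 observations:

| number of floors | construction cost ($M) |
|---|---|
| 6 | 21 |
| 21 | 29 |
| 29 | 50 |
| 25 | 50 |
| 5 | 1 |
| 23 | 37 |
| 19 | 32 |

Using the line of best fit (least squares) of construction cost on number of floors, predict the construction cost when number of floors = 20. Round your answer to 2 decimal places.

n = 7, Σx = 128, Σy = 220, Σxy = 4899, Σx² = 2858
Sxx = Σx² − (Σx)²/n = 2858 − 2340.571429 = 517.428571
Sxy = Σxy − (Σx)(Σy)/n = 4899 − 4022.857143 = 876.142857
b = Sxy/Sxx = 876.142857/517.428571 = 1.693263
a = ȳ − b·x̄ = 31.428571 − 1.693263·18.285714 = 0.466041
ŷ(20) = a + b·20 = 0.466041 + 1.693263·20 = 34.331309

34.33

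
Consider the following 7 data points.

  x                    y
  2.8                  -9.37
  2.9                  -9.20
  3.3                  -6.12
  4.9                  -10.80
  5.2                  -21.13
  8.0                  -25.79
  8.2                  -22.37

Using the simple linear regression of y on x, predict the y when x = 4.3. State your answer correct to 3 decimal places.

-12.669

n = 7, Σx = 35.3, Σy = -104.78, Σxy = -625.662, Σx² = 209.43
Sxx = Σx² − (Σx)²/n = 209.43 − 178.012857 = 31.417143
Sxy = Σxy − (Σx)(Σy)/n = -625.662 − (-528.390571) = -97.271429
b = Sxy/Sxx = -97.271429/31.417143 = -3.096126
a = ȳ − b·x̄ = -14.968571 − (-3.096126)·5.042857 = 0.644749
ŷ(4.3) = a + b·4.3 = 0.644749 + (-3.096126)·4.3 = -12.668592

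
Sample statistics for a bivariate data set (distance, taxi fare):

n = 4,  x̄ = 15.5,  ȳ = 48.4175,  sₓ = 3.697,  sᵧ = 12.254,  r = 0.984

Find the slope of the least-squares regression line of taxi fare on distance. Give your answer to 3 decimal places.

3.262

b = r · sᵧ/sₓ = 0.984 · 12.254/3.697 = 3.261546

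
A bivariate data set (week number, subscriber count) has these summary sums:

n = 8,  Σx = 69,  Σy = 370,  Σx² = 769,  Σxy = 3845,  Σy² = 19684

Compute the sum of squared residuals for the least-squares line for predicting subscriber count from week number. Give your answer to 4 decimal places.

Sxx = Σx² − (Σx)²/n = 769 − 595.125 = 173.875
Sxy = Σxy − (Σx)(Σy)/n = 3845 − 3191.25 = 653.75
Syy = Σy² − (Σy)²/n = 19684 − 17112.5 = 2571.5
b = Sxy/Sxx = 653.75/173.875 = 3.759885
SSE = Syy − b·Sxy = 2571.5 − 3.759885·653.75 = 113.475198

113.4752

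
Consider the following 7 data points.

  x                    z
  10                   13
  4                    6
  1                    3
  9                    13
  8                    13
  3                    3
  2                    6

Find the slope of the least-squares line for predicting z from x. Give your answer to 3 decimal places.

1.230

n = 7, Σx = 37, Σy = 57, Σxy = 399, Σx² = 275
Sxx = Σx² − (Σx)²/n = 275 − 195.571429 = 79.428571
Sxy = Σxy − (Σx)(Σy)/n = 399 − 301.285714 = 97.714286
b = Sxy/Sxx = 97.714286/79.428571 = 1.230216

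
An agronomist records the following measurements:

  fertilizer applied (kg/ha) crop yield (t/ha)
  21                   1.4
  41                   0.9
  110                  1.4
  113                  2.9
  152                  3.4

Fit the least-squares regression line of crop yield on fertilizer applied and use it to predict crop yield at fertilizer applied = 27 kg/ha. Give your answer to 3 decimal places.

n = 5, Σx = 437, Σy = 10, Σxy = 1064.8, Σx² = 50095
Sxx = Σx² − (Σx)²/n = 50095 − 38193.8 = 11901.2
Sxy = Σxy − (Σx)(Σy)/n = 1064.8 − 874 = 190.8
b = Sxy/Sxx = 190.8/11901.2 = 0.016032
a = ȳ − b·x̄ = 2 − 0.016032·87.4 = 0.598803
ŷ(27) = a + b·27 = 0.598803 + 0.016032·27 = 1.031667

1.032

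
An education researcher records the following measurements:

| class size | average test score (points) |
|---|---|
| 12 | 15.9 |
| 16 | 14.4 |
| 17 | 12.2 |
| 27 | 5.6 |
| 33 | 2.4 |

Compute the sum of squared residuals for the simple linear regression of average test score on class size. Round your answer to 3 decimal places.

n = 5, Σx = 105, Σy = 50.5, Σxy = 859, Σx² = 2507, Σy² = 646.13
Sxx = Σx² − (Σx)²/n = 2507 − 2205 = 302
Sxy = Σxy − (Σx)(Σy)/n = 859 − 1060.5 = -201.5
Syy = Σy² − (Σy)²/n = 646.13 − 510.05 = 136.08
b = Sxy/Sxx = -201.5/302 = -0.667219
SSE = Syy − b·Sxy = 136.08 − (-0.667219)·(-201.5) = 1.635464

1.635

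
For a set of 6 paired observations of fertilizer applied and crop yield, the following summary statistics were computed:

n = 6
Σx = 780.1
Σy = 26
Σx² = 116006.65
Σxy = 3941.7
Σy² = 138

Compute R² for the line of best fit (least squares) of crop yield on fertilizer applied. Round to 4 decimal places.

0.8528

Sxx = Σx² − (Σx)²/n = 116006.65 − 101426.001667 = 14580.648333
Sxy = Σxy − (Σx)(Σy)/n = 3941.7 − 3380.433333 = 561.266667
Syy = Σy² − (Σy)²/n = 138 − 112.666667 = 25.333333
R² = Sxy²/(Sxx·Syy) = (561.266667)²/(14580.648333·25.333333) = 0.852843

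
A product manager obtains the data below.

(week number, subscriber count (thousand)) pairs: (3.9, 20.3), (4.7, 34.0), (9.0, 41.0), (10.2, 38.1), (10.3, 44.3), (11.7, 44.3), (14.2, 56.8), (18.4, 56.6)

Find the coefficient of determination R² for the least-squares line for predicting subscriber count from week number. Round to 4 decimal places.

0.8529

n = 8, Σx = 82.4, Σy = 335.4, Σxy = 3819.19, Σx² = 1005.52, Σy² = 15055.48
Sxx = Σx² − (Σx)²/n = 1005.52 − 848.72 = 156.8
Sxy = Σxy − (Σx)(Σy)/n = 3819.19 − 3454.62 = 364.57
Syy = Σy² − (Σy)²/n = 15055.48 − 14061.645 = 993.835
R² = Sxy²/(Sxx·Syy) = (364.57)²/(156.8·993.835) = 0.852907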